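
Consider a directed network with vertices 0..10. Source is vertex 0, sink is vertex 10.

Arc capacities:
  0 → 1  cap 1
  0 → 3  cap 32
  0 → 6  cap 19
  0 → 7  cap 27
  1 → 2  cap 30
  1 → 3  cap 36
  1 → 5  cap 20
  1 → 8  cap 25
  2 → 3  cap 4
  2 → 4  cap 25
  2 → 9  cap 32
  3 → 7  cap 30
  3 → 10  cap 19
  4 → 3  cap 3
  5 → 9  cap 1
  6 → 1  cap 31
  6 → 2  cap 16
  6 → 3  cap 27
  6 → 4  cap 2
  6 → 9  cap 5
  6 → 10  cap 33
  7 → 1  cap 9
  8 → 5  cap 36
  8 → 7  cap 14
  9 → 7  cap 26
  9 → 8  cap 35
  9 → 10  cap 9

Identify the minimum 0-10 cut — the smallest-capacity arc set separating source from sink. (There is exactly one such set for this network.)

augment #1: 0→3→10 push 19
augment #2: 0→6→10 push 19
augment #3: 0→1→2→9→10 push 1
augment #4: 0→7→1→2→9→10 push 8
max flow = 47; residual-reachable set from 0 gives S-side
cut edges (S→T): {(0,6), (3,10), (9,10)} total cap 47

Min-cut arcs: {(0,6), (3,10), (9,10)} (total capacity 47)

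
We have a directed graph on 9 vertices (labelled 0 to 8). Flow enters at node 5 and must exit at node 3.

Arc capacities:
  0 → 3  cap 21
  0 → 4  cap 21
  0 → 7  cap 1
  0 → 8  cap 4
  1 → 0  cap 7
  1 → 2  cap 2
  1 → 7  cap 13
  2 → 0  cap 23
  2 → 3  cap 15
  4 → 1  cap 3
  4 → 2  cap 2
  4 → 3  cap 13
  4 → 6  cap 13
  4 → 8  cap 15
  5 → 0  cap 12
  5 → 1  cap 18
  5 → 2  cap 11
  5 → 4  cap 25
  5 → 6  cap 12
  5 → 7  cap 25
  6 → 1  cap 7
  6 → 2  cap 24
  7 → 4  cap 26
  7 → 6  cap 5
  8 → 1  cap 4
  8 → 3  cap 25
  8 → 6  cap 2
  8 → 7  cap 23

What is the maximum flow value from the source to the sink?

augment #1: 5→0→3 bottleneck 12, total now 12
augment #2: 5→2→3 bottleneck 11, total now 23
augment #3: 5→4→3 bottleneck 13, total now 36
augment #4: 5→1→0→3 bottleneck 7, total now 43
augment #5: 5→1→2→3 bottleneck 2, total now 45
augment #6: 5→4→2→3 bottleneck 2, total now 47
augment #7: 5→4→8→3 bottleneck 10, total now 57
augment #8: 5→6→2→0→3 bottleneck 2, total now 59
augment #9: 5→7→4→8→3 bottleneck 5, total now 64
augment #10: 5→6→2→0→8→3 bottleneck 4, total now 68

Maximum flow value: 68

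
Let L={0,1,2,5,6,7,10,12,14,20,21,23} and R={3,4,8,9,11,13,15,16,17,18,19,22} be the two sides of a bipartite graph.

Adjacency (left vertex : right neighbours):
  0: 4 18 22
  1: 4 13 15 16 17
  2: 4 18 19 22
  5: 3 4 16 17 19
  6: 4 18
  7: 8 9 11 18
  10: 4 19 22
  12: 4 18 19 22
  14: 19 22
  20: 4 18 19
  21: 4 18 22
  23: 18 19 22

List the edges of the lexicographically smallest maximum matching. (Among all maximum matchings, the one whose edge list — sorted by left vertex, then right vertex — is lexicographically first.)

|M| = 7 (so the lex-smallest maximum matching has 7 edges)
process left vertices in ascending order; for each, take the smallest-labelled available neighbour that still permits 7 edges overall, or leave it unmatched if none does
lex-smallest matching: {0-4, 1-13, 2-18, 5-3, 7-8, 10-19, 12-22}

Lex-smallest maximum matching: {(0,4), (1,13), (2,18), (5,3), (7,8), (10,19), (12,22)}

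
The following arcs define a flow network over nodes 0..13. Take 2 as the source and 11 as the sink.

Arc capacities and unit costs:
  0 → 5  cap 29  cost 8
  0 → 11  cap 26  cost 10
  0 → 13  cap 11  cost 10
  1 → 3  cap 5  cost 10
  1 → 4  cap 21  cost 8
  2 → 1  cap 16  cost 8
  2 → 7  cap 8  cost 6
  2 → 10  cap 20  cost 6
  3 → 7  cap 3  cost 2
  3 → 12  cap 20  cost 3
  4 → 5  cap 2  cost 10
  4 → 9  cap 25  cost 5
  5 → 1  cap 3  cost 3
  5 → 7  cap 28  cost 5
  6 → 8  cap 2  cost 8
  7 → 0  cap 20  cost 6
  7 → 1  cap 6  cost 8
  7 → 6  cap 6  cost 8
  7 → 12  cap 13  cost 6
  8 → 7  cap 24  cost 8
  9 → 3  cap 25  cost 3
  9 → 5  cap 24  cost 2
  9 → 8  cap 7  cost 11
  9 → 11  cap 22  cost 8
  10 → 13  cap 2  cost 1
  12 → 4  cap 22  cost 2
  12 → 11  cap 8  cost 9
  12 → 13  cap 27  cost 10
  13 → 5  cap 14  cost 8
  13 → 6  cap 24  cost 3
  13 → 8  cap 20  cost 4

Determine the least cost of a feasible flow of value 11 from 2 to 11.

Minimum cost for 11 units: 255

shortest-cost path #1: 2→7→12→11 push 8 @ unit cost 21 (adds 168)
shortest-cost path #2: 2→1→4→9→11 push 3 @ unit cost 29 (adds 87)
total cost = 255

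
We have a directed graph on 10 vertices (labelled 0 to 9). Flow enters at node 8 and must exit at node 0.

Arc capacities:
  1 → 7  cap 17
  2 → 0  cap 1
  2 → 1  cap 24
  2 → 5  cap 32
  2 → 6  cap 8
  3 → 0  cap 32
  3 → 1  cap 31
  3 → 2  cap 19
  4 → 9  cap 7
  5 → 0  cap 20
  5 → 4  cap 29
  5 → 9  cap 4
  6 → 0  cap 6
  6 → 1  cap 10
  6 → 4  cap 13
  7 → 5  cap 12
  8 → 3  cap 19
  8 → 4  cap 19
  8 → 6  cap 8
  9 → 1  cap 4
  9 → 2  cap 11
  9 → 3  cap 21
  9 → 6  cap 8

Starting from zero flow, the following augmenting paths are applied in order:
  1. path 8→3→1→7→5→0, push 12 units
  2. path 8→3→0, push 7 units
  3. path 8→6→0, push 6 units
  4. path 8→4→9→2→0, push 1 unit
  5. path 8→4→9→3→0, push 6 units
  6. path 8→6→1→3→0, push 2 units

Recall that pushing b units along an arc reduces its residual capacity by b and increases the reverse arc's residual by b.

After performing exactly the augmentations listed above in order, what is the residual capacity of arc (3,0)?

Residual capacity of (3,0): 17

after path 1 (8→3→1→7→5→0, push 12): res(3,0)=32
after path 2 (8→3→0, push 7): res(3,0)=25
after path 3 (8→6→0, push 6): res(3,0)=25
after path 4 (8→4→9→2→0, push 1): res(3,0)=25
after path 5 (8→4→9→3→0, push 6): res(3,0)=19
after path 6 (8→6→1→3→0, push 2): res(3,0)=17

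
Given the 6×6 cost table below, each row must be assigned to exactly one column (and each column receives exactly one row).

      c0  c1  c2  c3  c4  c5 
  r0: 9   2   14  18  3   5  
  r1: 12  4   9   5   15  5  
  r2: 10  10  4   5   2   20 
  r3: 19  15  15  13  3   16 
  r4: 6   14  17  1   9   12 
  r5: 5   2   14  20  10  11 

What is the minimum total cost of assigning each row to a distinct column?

optimal assignment: row0→col1 (cost 2), row1→col5 (cost 5), row2→col2 (cost 4), row3→col4 (cost 3), row4→col3 (cost 1), row5→col0 (cost 5)
total = 2 + 5 + 4 + 3 + 1 + 5 = 20

Minimum assignment cost: 20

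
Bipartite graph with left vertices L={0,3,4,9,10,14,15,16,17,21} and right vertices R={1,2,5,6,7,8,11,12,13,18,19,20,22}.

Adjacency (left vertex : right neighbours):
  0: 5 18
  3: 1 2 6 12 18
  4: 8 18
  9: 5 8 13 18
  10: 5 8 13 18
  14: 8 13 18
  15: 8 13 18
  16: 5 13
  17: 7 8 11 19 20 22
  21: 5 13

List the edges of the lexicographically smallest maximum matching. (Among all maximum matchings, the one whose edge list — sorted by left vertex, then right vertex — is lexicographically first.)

Lex-smallest maximum matching: {(0,5), (3,1), (4,8), (9,13), (10,18), (17,7)}

|M| = 6 (so the lex-smallest maximum matching has 6 edges)
process left vertices in ascending order; for each, take the smallest-labelled available neighbour that still permits 6 edges overall, or leave it unmatched if none does
lex-smallest matching: {0-5, 3-1, 4-8, 9-13, 10-18, 17-7}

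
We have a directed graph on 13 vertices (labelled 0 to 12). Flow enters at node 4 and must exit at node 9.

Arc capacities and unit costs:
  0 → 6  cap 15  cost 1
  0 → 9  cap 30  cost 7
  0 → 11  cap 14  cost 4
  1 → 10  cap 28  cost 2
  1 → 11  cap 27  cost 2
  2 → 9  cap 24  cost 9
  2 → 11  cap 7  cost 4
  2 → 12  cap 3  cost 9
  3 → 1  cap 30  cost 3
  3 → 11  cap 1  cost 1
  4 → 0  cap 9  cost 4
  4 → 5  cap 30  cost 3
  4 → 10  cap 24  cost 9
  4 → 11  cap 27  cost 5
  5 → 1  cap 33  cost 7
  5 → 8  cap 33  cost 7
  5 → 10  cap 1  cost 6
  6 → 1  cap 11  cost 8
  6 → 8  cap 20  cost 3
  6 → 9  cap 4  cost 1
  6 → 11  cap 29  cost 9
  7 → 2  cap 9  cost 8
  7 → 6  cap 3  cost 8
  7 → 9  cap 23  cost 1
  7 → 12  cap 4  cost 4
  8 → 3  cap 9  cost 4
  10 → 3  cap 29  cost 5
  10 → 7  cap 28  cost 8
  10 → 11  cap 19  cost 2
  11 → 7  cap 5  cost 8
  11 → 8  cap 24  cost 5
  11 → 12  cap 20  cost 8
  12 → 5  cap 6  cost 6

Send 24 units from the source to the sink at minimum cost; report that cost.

Minimum cost for 24 units: 329

shortest-cost path #1: 4→0→6→9 push 4 @ unit cost 6 (adds 24)
shortest-cost path #2: 4→0→9 push 5 @ unit cost 11 (adds 55)
shortest-cost path #3: 4→11→7→9 push 5 @ unit cost 14 (adds 70)
shortest-cost path #4: 4→10→7→9 push 10 @ unit cost 18 (adds 180)
total cost = 329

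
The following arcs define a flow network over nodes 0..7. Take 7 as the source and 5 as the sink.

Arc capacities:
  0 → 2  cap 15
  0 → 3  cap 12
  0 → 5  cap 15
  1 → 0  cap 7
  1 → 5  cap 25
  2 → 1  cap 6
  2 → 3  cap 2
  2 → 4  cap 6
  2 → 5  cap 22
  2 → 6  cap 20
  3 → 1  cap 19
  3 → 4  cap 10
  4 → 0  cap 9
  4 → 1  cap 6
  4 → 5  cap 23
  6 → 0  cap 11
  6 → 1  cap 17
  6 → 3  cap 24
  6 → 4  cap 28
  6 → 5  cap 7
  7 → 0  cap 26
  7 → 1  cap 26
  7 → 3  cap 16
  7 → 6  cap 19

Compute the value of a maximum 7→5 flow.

Maximum flow value: 84

augment #1: 7→0→5 bottleneck 15, total now 15
augment #2: 7→1→5 bottleneck 25, total now 40
augment #3: 7→6→5 bottleneck 7, total now 47
augment #4: 7→0→2→5 bottleneck 11, total now 58
augment #5: 7→3→4→5 bottleneck 10, total now 68
augment #6: 7→6→4→5 bottleneck 12, total now 80
augment #7: 7→1→0→2→5 bottleneck 1, total now 81
augment #8: 7→3→1→0→2→5 bottleneck 3, total now 84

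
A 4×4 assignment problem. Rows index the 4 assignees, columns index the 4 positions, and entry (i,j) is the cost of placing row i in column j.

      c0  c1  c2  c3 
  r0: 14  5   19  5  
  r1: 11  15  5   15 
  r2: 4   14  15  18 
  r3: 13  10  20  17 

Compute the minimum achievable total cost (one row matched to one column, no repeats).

Minimum assignment cost: 24

optimal assignment: row0→col3 (cost 5), row1→col2 (cost 5), row2→col0 (cost 4), row3→col1 (cost 10)
total = 5 + 5 + 4 + 10 = 24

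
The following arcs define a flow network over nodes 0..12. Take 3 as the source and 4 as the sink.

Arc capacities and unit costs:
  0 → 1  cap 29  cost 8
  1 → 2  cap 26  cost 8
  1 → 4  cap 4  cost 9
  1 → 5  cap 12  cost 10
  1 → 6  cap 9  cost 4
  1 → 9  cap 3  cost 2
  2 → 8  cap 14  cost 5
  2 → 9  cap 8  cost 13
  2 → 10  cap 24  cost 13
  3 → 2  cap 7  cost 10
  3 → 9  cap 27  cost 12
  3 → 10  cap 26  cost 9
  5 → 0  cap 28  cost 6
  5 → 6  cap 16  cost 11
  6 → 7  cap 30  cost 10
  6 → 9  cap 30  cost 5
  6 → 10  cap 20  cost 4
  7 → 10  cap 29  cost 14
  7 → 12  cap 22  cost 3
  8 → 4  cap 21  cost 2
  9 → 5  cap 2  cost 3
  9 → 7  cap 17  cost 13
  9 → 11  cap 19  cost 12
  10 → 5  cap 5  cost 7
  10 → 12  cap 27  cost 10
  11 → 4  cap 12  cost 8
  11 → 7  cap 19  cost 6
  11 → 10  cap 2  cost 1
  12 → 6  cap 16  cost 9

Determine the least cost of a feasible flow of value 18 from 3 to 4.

Minimum cost for 18 units: 471

shortest-cost path #1: 3→2→8→4 push 7 @ unit cost 17 (adds 119)
shortest-cost path #2: 3→9→11→4 push 11 @ unit cost 32 (adds 352)
total cost = 471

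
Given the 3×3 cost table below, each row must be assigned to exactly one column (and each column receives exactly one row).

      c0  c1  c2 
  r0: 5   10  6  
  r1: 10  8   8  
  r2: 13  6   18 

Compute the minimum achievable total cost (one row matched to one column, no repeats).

Minimum assignment cost: 19

optimal assignment: row0→col0 (cost 5), row1→col2 (cost 8), row2→col1 (cost 6)
total = 5 + 8 + 6 = 19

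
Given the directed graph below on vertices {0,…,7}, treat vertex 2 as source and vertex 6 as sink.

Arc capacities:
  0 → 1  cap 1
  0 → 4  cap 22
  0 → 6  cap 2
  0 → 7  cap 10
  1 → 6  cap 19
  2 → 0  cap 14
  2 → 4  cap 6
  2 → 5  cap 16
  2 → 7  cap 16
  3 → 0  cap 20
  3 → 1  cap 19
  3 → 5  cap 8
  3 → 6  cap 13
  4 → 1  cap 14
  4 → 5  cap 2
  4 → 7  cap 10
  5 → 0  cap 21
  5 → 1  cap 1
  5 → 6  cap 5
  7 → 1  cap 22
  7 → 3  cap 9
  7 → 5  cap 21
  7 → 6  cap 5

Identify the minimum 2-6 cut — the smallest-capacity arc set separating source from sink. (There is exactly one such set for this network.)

Min-cut arcs: {(0,6), (1,6), (5,6), (7,3), (7,6)} (total capacity 40)

augment #1: 2→0→6 push 2
augment #2: 2→5→6 push 5
augment #3: 2→7→6 push 5
augment #4: 2→0→1→6 push 1
augment #5: 2→4→1→6 push 6
augment #6: 2→5→1→6 push 1
augment #7: 2→7→1→6 push 11
augment #8: 2→0→7→3→6 push 9
max flow = 40; residual-reachable set from 2 gives S-side
cut edges (S→T): {(0,6), (1,6), (5,6), (7,3), (7,6)} total cap 40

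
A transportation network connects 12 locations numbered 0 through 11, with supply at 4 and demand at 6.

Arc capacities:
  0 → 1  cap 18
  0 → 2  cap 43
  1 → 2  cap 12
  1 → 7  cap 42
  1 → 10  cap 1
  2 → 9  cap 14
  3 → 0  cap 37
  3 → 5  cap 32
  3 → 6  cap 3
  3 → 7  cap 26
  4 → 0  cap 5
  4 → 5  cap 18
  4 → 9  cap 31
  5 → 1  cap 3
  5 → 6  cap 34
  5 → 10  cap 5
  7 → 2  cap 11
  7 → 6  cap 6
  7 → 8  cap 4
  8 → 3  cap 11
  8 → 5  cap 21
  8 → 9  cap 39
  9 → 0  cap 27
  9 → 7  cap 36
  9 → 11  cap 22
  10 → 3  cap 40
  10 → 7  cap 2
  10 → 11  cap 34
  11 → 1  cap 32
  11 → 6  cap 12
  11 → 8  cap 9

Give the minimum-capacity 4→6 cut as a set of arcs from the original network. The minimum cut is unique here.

Min-cut arcs: {(1,10), (4,5), (7,6), (7,8), (11,6), (11,8)} (total capacity 50)

augment #1: 4→5→6 push 18
augment #2: 4→9→7→6 push 6
augment #3: 4→9→11→6 push 12
augment #4: 4→0→1→10→3→6 push 1
augment #5: 4→9→7→8→3→6 push 2
augment #6: 4→9→7→8→5→6 push 2
augment #7: 4→9→11→8→5→6 push 9
max flow = 50; residual-reachable set from 4 gives S-side
cut edges (S→T): {(1,10), (4,5), (7,6), (7,8), (11,6), (11,8)} total cap 50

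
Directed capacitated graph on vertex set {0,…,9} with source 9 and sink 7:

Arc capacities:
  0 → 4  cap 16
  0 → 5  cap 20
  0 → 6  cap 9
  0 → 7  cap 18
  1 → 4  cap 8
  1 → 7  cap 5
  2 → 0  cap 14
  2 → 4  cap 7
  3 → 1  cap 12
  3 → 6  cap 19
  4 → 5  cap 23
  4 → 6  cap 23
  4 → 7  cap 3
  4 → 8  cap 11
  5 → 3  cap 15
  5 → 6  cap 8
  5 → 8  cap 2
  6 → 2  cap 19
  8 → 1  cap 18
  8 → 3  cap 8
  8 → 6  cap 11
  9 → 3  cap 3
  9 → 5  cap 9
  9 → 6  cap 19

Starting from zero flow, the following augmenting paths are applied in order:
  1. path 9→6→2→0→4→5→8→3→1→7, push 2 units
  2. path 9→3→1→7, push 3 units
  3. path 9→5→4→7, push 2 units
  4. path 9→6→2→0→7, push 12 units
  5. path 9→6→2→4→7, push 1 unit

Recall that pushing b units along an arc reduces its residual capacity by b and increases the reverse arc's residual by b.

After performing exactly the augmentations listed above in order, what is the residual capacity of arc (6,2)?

after path 1 (9→6→2→0→4→5→8→3→1→7, push 2): res(6,2)=17
after path 2 (9→3→1→7, push 3): res(6,2)=17
after path 3 (9→5→4→7, push 2): res(6,2)=17
after path 4 (9→6→2→0→7, push 12): res(6,2)=5
after path 5 (9→6→2→4→7, push 1): res(6,2)=4

Residual capacity of (6,2): 4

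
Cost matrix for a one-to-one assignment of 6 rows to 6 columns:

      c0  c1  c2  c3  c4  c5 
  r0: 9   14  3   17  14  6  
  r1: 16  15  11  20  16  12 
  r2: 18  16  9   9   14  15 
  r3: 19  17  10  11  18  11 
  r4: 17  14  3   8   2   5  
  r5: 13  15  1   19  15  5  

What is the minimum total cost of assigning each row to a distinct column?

optimal assignment: row0→col0 (cost 9), row1→col1 (cost 15), row2→col3 (cost 9), row3→col5 (cost 11), row4→col4 (cost 2), row5→col2 (cost 1)
total = 9 + 15 + 9 + 11 + 2 + 1 = 47

Minimum assignment cost: 47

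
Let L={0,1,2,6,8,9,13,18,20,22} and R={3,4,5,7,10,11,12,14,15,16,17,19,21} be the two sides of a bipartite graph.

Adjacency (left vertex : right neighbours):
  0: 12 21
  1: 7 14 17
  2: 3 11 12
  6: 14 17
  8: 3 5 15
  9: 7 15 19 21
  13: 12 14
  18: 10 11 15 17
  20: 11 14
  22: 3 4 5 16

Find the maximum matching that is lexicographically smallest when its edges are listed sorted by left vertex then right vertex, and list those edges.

|M| = 10 (so the lex-smallest maximum matching has 10 edges)
process left vertices in ascending order; for each, take the smallest-labelled available neighbour that still permits 10 edges overall, or leave it unmatched if none does
lex-smallest matching: {0-12, 1-7, 2-3, 6-17, 8-5, 9-15, 13-14, 18-10, 20-11, 22-4}

Lex-smallest maximum matching: {(0,12), (1,7), (2,3), (6,17), (8,5), (9,15), (13,14), (18,10), (20,11), (22,4)}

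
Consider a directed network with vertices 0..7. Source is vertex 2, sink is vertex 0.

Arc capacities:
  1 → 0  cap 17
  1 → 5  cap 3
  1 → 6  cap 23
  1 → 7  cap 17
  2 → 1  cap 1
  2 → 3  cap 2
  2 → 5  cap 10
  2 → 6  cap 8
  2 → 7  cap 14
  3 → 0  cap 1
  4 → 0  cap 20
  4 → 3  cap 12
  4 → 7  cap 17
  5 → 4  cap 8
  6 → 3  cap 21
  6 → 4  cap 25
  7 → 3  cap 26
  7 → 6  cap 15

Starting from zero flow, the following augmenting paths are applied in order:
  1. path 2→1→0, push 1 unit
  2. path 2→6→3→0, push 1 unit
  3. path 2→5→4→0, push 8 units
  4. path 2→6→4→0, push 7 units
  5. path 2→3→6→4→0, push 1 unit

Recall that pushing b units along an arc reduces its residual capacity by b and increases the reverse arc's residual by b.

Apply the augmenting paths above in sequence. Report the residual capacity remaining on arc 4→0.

Residual capacity of (4,0): 4

after path 1 (2→1→0, push 1): res(4,0)=20
after path 2 (2→6→3→0, push 1): res(4,0)=20
after path 3 (2→5→4→0, push 8): res(4,0)=12
after path 4 (2→6→4→0, push 7): res(4,0)=5
after path 5 (2→3→6→4→0, push 1): res(4,0)=4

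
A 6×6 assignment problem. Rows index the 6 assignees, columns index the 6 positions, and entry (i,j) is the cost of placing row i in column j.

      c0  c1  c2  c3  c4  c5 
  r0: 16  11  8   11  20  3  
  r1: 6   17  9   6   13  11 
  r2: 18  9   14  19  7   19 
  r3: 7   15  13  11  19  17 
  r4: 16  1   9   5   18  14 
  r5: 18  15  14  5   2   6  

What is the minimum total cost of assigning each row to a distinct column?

optimal assignment: row0→col5 (cost 3), row1→col2 (cost 9), row2→col4 (cost 7), row3→col0 (cost 7), row4→col1 (cost 1), row5→col3 (cost 5)
total = 3 + 9 + 7 + 7 + 1 + 5 = 32

Minimum assignment cost: 32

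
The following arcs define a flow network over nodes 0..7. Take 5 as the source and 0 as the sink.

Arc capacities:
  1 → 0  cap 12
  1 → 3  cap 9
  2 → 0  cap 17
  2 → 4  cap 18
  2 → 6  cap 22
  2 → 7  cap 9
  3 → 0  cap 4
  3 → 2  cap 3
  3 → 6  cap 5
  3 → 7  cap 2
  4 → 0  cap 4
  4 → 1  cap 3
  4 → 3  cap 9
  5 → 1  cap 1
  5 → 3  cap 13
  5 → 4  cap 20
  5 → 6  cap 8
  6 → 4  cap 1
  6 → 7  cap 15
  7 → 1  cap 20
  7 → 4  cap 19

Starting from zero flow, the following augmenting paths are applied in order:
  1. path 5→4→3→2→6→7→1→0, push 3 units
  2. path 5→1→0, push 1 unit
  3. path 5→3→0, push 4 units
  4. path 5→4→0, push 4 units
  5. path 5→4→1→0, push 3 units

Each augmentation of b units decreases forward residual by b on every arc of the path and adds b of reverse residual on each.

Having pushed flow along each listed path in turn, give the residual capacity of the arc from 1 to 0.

after path 1 (5→4→3→2→6→7→1→0, push 3): res(1,0)=9
after path 2 (5→1→0, push 1): res(1,0)=8
after path 3 (5→3→0, push 4): res(1,0)=8
after path 4 (5→4→0, push 4): res(1,0)=8
after path 5 (5→4→1→0, push 3): res(1,0)=5

Residual capacity of (1,0): 5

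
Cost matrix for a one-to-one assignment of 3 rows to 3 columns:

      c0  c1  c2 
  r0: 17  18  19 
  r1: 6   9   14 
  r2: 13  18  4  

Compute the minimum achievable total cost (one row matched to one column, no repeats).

optimal assignment: row0→col1 (cost 18), row1→col0 (cost 6), row2→col2 (cost 4)
total = 18 + 6 + 4 = 28

Minimum assignment cost: 28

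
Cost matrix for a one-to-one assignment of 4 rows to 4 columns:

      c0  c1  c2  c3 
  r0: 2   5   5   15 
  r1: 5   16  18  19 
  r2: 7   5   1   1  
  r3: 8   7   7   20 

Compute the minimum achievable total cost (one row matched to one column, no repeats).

Minimum assignment cost: 18

one of 2 optimal assignments: row0→col1 (cost 5), row1→col0 (cost 5), row2→col3 (cost 1), row3→col2 (cost 7)
total = 5 + 5 + 1 + 7 = 18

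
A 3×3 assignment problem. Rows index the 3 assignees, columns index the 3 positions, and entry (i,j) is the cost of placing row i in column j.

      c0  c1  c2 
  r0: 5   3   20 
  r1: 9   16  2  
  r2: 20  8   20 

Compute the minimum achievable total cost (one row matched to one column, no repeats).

optimal assignment: row0→col0 (cost 5), row1→col2 (cost 2), row2→col1 (cost 8)
total = 5 + 2 + 8 = 15

Minimum assignment cost: 15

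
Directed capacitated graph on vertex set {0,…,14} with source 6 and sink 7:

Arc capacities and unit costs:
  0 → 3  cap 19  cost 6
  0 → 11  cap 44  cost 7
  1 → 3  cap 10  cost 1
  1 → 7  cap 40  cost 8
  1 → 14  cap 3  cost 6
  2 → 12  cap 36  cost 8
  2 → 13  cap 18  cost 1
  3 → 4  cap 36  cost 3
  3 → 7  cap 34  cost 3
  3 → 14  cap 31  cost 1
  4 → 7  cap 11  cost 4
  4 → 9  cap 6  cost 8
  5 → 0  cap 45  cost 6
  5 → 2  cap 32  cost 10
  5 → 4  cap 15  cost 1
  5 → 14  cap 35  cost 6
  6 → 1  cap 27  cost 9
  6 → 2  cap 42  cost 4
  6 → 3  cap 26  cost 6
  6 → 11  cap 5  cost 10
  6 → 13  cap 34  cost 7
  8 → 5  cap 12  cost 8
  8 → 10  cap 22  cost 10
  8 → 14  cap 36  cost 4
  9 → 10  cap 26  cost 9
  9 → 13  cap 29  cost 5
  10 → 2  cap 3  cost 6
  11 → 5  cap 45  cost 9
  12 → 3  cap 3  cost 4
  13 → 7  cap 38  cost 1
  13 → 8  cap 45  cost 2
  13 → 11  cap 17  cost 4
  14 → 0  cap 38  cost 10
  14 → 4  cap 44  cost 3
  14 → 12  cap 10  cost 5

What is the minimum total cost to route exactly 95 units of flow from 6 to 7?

Minimum cost for 95 units: 1009

shortest-cost path #1: 6→2→13→7 push 18 @ unit cost 6 (adds 108)
shortest-cost path #2: 6→13→7 push 20 @ unit cost 8 (adds 160)
shortest-cost path #3: 6→3→7 push 26 @ unit cost 9 (adds 234)
shortest-cost path #4: 6→1→3→7 push 8 @ unit cost 13 (adds 104)
shortest-cost path #5: 6→1→7 push 19 @ unit cost 17 (adds 323)
shortest-cost path #6: 6→13→8→14→4→7 push 4 @ unit cost 20 (adds 80)
total cost = 1009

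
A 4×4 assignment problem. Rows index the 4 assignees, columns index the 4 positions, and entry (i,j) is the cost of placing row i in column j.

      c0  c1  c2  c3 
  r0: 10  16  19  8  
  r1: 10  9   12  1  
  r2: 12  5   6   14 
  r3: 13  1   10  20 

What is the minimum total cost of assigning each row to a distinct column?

Minimum assignment cost: 18

optimal assignment: row0→col0 (cost 10), row1→col3 (cost 1), row2→col2 (cost 6), row3→col1 (cost 1)
total = 10 + 1 + 6 + 1 = 18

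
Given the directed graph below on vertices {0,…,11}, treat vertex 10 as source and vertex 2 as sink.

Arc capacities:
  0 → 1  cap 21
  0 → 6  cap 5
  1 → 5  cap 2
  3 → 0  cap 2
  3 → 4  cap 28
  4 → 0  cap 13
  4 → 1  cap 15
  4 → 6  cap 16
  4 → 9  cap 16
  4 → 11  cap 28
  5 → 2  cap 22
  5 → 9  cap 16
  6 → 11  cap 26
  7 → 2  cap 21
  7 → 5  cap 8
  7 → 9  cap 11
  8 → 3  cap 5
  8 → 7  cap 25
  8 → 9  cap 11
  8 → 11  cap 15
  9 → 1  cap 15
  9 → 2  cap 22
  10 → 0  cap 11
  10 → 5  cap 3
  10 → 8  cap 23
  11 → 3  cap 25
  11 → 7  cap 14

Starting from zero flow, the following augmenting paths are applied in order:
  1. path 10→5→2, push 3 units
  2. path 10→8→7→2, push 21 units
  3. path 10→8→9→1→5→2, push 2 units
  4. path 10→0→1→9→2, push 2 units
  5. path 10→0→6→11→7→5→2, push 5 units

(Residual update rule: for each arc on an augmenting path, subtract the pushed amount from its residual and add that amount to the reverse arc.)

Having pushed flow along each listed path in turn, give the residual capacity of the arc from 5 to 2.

Residual capacity of (5,2): 12

after path 1 (10→5→2, push 3): res(5,2)=19
after path 2 (10→8→7→2, push 21): res(5,2)=19
after path 3 (10→8→9→1→5→2, push 2): res(5,2)=17
after path 4 (10→0→1→9→2, push 2): res(5,2)=17
after path 5 (10→0→6→11→7→5→2, push 5): res(5,2)=12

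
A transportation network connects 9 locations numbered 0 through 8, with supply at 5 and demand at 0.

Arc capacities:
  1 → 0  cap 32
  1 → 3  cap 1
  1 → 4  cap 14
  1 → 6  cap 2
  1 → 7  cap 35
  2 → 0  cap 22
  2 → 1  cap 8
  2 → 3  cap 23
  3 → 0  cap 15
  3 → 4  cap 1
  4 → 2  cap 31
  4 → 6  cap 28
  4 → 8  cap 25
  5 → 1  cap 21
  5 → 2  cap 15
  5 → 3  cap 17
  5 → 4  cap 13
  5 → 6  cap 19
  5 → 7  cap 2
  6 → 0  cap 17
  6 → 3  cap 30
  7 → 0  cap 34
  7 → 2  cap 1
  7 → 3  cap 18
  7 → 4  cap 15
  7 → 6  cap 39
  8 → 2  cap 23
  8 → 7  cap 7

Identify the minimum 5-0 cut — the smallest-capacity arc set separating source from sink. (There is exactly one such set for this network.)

augment #1: 5→1→0 push 21
augment #2: 5→2→0 push 15
augment #3: 5→3→0 push 15
augment #4: 5→6→0 push 17
augment #5: 5→7→0 push 2
augment #6: 5→4→2→0 push 7
augment #7: 5→4→2→1→0 push 6
augment #8: 5→3→4→2→1→0 push 1
max flow = 84; residual-reachable set from 5 gives S-side
cut edges (S→T): {(3,0), (3,4), (5,1), (5,2), (5,4), (5,7), (6,0)} total cap 84

Min-cut arcs: {(3,0), (3,4), (5,1), (5,2), (5,4), (5,7), (6,0)} (total capacity 84)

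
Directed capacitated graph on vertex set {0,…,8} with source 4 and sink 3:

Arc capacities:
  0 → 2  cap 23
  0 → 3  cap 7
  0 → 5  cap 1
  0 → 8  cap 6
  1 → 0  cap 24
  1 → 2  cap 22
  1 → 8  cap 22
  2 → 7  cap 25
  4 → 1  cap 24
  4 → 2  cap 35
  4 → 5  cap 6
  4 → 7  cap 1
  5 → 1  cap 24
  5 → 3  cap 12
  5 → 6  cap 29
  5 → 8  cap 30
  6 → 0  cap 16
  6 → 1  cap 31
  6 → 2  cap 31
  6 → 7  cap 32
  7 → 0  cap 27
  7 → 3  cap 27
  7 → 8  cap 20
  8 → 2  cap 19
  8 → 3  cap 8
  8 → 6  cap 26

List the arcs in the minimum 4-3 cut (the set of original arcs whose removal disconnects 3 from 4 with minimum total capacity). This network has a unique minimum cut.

Min-cut arcs: {(0,3), (0,5), (4,5), (7,3), (8,3)} (total capacity 49)

augment #1: 4→5→3 push 6
augment #2: 4→7→3 push 1
augment #3: 4→1→0→3 push 7
augment #4: 4→1→8→3 push 8
augment #5: 4→2→7→3 push 25
augment #6: 4→1→0→5→3 push 1
augment #7: 4→1→8→6→7→3 push 1
max flow = 49; residual-reachable set from 4 gives S-side
cut edges (S→T): {(0,3), (0,5), (4,5), (7,3), (8,3)} total cap 49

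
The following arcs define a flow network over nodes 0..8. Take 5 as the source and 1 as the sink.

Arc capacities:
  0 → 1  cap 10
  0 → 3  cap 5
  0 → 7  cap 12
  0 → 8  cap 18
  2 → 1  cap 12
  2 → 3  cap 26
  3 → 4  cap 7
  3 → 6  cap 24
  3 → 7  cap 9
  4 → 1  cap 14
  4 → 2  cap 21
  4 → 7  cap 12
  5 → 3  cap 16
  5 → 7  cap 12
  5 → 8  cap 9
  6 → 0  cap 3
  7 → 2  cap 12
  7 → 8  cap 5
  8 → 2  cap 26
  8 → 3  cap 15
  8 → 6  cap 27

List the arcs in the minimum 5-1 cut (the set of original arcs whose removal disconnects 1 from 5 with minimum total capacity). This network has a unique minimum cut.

Min-cut arcs: {(2,1), (3,4), (6,0)} (total capacity 22)

augment #1: 5→3→4→1 push 7
augment #2: 5→7→2→1 push 12
augment #3: 5→3→6→0→1 push 3
max flow = 22; residual-reachable set from 5 gives S-side
cut edges (S→T): {(2,1), (3,4), (6,0)} total cap 22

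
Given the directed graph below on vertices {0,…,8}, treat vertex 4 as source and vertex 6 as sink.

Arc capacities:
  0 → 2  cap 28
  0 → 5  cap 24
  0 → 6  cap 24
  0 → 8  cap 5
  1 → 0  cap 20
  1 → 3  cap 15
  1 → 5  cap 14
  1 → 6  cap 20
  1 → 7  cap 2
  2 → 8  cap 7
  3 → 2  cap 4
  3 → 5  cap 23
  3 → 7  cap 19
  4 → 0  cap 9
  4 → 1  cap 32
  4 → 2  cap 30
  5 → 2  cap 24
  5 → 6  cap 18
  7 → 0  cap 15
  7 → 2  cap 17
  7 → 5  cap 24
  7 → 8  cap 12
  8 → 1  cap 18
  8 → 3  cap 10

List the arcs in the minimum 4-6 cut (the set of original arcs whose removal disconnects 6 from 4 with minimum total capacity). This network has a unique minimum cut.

Min-cut arcs: {(2,8), (4,0), (4,1)} (total capacity 48)

augment #1: 4→0→6 push 9
augment #2: 4→1→6 push 20
augment #3: 4→1→0→6 push 12
augment #4: 4→2→8→1→0→6 push 3
augment #5: 4→2→8→1→5→6 push 4
max flow = 48; residual-reachable set from 4 gives S-side
cut edges (S→T): {(2,8), (4,0), (4,1)} total cap 48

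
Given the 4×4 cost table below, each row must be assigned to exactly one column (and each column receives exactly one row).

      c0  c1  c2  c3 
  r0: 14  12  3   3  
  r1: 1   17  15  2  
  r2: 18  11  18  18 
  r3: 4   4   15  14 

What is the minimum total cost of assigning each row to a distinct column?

optimal assignment: row0→col2 (cost 3), row1→col3 (cost 2), row2→col1 (cost 11), row3→col0 (cost 4)
total = 3 + 2 + 11 + 4 = 20

Minimum assignment cost: 20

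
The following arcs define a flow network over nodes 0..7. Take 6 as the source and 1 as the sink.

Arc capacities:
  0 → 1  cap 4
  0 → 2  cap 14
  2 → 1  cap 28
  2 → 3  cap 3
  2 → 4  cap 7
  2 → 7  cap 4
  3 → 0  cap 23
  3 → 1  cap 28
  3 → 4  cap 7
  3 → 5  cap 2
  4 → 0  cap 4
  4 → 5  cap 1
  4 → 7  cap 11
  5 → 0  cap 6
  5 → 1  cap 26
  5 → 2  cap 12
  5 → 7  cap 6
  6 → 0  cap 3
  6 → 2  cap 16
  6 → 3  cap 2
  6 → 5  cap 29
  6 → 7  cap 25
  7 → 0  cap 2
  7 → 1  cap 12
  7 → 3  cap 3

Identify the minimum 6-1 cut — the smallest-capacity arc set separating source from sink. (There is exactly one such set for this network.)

augment #1: 6→0→1 push 3
augment #2: 6→2→1 push 16
augment #3: 6→3→1 push 2
augment #4: 6→5→1 push 26
augment #5: 6→7→1 push 12
augment #6: 6→5→0→1 push 1
augment #7: 6→5→2→1 push 2
augment #8: 6→7→3→1 push 3
augment #9: 6→7→0→2→1 push 2
max flow = 67; residual-reachable set from 6 gives S-side
cut edges (S→T): {(6,0), (6,2), (6,3), (6,5), (7,0), (7,1), (7,3)} total cap 67

Min-cut arcs: {(6,0), (6,2), (6,3), (6,5), (7,0), (7,1), (7,3)} (total capacity 67)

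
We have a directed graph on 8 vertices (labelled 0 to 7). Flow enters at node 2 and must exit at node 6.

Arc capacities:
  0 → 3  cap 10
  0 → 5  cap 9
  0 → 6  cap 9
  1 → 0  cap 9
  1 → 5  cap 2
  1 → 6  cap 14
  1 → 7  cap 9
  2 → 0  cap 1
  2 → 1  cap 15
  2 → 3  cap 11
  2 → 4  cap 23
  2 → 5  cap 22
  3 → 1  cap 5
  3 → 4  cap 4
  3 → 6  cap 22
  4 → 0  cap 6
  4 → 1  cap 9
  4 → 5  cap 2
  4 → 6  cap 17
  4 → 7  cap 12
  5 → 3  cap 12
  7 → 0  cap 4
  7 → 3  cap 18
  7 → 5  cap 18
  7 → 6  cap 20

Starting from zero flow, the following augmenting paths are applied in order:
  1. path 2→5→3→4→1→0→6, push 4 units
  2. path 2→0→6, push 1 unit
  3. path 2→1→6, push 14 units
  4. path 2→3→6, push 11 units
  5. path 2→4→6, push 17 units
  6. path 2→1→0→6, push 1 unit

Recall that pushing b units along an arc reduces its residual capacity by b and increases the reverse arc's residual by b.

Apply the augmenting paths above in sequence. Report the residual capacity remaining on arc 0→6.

Residual capacity of (0,6): 3

after path 1 (2→5→3→4→1→0→6, push 4): res(0,6)=5
after path 2 (2→0→6, push 1): res(0,6)=4
after path 3 (2→1→6, push 14): res(0,6)=4
after path 4 (2→3→6, push 11): res(0,6)=4
after path 5 (2→4→6, push 17): res(0,6)=4
after path 6 (2→1→0→6, push 1): res(0,6)=3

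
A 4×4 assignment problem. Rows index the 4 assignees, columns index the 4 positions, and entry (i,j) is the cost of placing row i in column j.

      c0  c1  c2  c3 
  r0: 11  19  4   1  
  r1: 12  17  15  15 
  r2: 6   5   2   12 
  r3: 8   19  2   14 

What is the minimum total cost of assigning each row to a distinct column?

optimal assignment: row0→col3 (cost 1), row1→col0 (cost 12), row2→col1 (cost 5), row3→col2 (cost 2)
total = 1 + 12 + 5 + 2 = 20

Minimum assignment cost: 20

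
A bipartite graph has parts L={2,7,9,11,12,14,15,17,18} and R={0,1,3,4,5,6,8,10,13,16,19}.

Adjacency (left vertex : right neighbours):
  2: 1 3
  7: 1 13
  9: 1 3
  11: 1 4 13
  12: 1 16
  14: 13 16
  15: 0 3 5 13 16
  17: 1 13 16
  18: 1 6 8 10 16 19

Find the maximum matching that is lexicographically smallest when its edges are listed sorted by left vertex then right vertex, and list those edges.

|M| = 7 (so the lex-smallest maximum matching has 7 edges)
process left vertices in ascending order; for each, take the smallest-labelled available neighbour that still permits 7 edges overall, or leave it unmatched if none does
lex-smallest matching: {2-1, 7-13, 9-3, 11-4, 12-16, 15-0, 18-6}

Lex-smallest maximum matching: {(2,1), (7,13), (9,3), (11,4), (12,16), (15,0), (18,6)}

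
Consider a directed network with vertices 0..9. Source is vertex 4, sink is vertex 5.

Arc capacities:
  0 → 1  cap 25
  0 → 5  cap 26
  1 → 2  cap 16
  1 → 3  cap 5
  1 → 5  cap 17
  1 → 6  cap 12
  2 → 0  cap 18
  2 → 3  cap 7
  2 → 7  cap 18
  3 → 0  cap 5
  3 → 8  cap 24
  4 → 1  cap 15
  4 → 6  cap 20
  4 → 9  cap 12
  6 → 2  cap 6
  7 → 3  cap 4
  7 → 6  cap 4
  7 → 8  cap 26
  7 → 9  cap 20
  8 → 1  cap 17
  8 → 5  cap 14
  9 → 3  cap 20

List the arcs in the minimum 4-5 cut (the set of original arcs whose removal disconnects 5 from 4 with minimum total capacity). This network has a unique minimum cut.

Min-cut arcs: {(4,1), (4,9), (6,2)} (total capacity 33)

augment #1: 4→1→5 push 15
augment #2: 4→6→2→0→5 push 6
augment #3: 4→9→3→0→5 push 5
augment #4: 4→9→3→8→5 push 7
max flow = 33; residual-reachable set from 4 gives S-side
cut edges (S→T): {(4,1), (4,9), (6,2)} total cap 33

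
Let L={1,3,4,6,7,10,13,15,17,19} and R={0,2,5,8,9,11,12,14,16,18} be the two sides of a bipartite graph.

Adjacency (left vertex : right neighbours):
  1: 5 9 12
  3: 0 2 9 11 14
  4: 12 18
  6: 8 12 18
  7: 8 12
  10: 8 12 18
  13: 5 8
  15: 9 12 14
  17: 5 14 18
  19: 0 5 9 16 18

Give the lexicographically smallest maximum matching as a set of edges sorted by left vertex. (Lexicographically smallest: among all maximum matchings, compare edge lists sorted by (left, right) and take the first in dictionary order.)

|M| = 8 (so the lex-smallest maximum matching has 8 edges)
process left vertices in ascending order; for each, take the smallest-labelled available neighbour that still permits 8 edges overall, or leave it unmatched if none does
lex-smallest matching: {1-5, 3-0, 4-12, 6-8, 10-18, 15-9, 17-14, 19-16}

Lex-smallest maximum matching: {(1,5), (3,0), (4,12), (6,8), (10,18), (15,9), (17,14), (19,16)}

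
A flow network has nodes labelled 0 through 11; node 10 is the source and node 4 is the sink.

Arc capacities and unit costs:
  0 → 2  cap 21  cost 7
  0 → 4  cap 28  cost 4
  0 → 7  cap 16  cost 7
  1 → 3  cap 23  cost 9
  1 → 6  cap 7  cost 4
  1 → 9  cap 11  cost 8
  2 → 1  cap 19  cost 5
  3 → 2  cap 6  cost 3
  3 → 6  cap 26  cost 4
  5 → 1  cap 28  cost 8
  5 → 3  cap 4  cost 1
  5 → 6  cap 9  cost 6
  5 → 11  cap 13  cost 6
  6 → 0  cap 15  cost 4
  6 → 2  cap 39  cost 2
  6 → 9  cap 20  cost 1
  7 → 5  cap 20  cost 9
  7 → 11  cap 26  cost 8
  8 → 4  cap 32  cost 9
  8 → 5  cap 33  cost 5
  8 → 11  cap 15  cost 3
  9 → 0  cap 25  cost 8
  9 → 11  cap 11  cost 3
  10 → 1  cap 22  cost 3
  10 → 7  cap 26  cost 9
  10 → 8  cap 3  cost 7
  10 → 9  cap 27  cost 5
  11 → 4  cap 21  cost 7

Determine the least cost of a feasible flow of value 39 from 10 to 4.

Minimum cost for 39 units: 636

shortest-cost path #1: 10→9→11→4 push 11 @ unit cost 15 (adds 165)
shortest-cost path #2: 10→1→6→0→4 push 7 @ unit cost 15 (adds 105)
shortest-cost path #3: 10→8→4 push 3 @ unit cost 16 (adds 48)
shortest-cost path #4: 10→9→0→4 push 16 @ unit cost 17 (adds 272)
shortest-cost path #5: 10→1→9→0→4 push 2 @ unit cost 23 (adds 46)
total cost = 636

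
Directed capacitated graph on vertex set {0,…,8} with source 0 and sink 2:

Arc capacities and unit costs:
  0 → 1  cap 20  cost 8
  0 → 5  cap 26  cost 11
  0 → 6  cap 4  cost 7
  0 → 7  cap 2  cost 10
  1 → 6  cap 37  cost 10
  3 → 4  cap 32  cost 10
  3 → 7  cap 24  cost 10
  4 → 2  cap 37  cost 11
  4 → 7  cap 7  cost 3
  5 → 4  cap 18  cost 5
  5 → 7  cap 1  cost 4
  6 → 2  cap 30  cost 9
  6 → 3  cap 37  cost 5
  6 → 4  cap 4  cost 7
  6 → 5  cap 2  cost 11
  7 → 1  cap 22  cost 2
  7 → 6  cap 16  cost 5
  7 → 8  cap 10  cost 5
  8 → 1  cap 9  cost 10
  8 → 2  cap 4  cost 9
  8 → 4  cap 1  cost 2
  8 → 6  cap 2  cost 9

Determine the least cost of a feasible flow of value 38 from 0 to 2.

shortest-cost path #1: 0→6→2 push 4 @ unit cost 16 (adds 64)
shortest-cost path #2: 0→7→8→2 push 2 @ unit cost 24 (adds 48)
shortest-cost path #3: 0→1→6→2 push 20 @ unit cost 27 (adds 540)
shortest-cost path #4: 0→5→4→2 push 12 @ unit cost 27 (adds 324)
total cost = 976

Minimum cost for 38 units: 976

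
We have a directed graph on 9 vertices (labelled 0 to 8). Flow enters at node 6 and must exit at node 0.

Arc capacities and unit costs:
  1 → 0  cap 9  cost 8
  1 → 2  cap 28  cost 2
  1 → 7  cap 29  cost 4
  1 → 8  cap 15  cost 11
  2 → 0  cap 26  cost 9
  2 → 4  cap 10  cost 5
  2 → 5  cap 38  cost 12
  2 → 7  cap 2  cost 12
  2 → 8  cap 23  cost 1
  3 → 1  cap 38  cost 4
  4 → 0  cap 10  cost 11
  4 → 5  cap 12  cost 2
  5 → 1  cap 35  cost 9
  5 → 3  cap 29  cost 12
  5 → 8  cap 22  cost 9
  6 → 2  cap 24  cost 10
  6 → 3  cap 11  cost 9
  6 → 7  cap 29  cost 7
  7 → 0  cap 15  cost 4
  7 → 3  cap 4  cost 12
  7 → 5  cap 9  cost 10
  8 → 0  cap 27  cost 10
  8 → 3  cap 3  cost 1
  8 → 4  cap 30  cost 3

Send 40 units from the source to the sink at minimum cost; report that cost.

Minimum cost for 40 units: 642

shortest-cost path #1: 6→7→0 push 15 @ unit cost 11 (adds 165)
shortest-cost path #2: 6→2→0 push 24 @ unit cost 19 (adds 456)
shortest-cost path #3: 6→3→1→0 push 1 @ unit cost 21 (adds 21)
total cost = 642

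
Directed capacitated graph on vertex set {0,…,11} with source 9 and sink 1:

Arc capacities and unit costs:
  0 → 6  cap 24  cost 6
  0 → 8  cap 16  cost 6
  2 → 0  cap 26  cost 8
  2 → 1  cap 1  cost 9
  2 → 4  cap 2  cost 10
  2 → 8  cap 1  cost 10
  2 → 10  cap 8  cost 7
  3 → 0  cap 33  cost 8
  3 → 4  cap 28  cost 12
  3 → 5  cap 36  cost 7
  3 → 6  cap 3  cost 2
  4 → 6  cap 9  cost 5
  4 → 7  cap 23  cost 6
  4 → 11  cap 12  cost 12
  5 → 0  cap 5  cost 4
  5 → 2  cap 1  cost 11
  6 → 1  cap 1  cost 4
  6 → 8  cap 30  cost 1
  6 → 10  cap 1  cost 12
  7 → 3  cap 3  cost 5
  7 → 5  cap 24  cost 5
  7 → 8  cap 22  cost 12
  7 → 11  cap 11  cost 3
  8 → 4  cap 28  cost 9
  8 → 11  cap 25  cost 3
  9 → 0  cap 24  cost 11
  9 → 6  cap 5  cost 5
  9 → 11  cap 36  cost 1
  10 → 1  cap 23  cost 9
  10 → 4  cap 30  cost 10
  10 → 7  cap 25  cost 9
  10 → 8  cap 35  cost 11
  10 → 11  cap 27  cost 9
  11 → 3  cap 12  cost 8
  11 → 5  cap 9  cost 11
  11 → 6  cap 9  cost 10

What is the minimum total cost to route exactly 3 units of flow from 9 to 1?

shortest-cost path #1: 9→6→1 push 1 @ unit cost 9 (adds 9)
shortest-cost path #2: 9→6→10→1 push 1 @ unit cost 26 (adds 26)
shortest-cost path #3: 9→11→5→2→1 push 1 @ unit cost 32 (adds 32)
total cost = 67

Minimum cost for 3 units: 67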